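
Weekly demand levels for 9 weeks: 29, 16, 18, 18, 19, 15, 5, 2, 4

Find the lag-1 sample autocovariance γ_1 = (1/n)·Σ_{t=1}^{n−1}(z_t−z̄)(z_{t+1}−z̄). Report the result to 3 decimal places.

33.111

Mean z̄ = (29 + 16 + 18 + 18 + 19 + 15 + 5 + 2 + 4)/9 = 14.0000
Σ_{t=1}^{8}(z_t−z̄)(z_{t+1}−z̄) = 298.0000
γ_1 = 298.0000 / 9 = 33.111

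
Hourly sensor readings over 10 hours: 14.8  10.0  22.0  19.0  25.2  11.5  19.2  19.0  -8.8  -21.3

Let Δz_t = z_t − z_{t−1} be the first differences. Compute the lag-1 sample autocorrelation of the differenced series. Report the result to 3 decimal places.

-0.034

First differences Δz: -4.8, 12.0, -3.0, 6.2, -13.7, 7.7, -0.2, -27.8, -12.5
Mean of differences = -4.0111
Numerator Σ(Δz_t−Δz̄)(Δz_{t+1}−Δz̄) = -42.6079
Denominator Σ(Δz_t−Δz̄)² = 1245.7889
r_1(Δz) = -42.6079 / 1245.7889 = -0.034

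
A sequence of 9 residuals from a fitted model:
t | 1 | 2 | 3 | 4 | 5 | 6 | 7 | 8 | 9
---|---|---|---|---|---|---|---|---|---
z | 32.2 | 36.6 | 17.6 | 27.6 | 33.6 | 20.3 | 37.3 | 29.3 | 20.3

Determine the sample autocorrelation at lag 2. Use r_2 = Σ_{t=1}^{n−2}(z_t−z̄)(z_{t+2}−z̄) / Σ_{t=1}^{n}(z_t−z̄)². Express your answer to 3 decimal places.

-0.299

Mean z̄ = (32.2 + 36.6 + 17.6 + 27.6 + 33.6 + 20.3 + 37.3 + 29.3 + 20.3)/9 = 28.3111
Σ(z_t−z̄)(z_{t+2}−z̄) = (-41.6543) + (-5.8943) + (-56.6499) + (5.6968) + (47.5412) + (-7.9221) + (-72.0110) = -130.8936
Denominator Σ(z_t−z̄)² = 437.1689
r_2 = -130.8936 / 437.1689 = -0.299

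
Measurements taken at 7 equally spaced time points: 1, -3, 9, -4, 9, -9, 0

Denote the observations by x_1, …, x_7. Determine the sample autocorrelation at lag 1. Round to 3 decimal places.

-0.687

Mean x̄ = (1 − 3 + 9 − 4 + 9 − 9 + 0)/7 = 0.4286
Deviations from mean: 0.5714, -3.4286, 8.5714, -4.4286, 8.5714, -9.4286, -0.4286
Σ(x_t−x̄)(x_{t+1}−x̄) = (-1.9592) + (-29.3878) + (-37.9592) + (-37.9592) + (-80.8163) + (4.0408) = -184.0408
Denominator Σ(x_t−x̄)² = 267.7143
r_1 = -184.0408 / 267.7143 = -0.687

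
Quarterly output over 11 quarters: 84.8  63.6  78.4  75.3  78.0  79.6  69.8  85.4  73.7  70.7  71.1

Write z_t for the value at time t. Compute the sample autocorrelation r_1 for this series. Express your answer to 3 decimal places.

-0.468

Mean z̄ = (84.8 + 63.6 + 78.4 + 75.3 + 78.0 + 79.6 + 69.8 + 85.4 + 73.7 + 70.7 + 71.1)/11 = 75.4909
Numerator Σ_{t=1}^{10}(z_t−z̄)(z_{t+1}−z̄) = -203.9155
Denominator Σ(z_t−z̄)² = 435.7491
r_1 = -203.9155 / 435.7491 = -0.468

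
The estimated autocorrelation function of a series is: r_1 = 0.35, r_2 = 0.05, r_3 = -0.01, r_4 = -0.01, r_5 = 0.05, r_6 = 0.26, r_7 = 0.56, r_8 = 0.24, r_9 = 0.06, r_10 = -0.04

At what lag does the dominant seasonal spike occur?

7

The largest autocorrelation is r_7 = 0.56; the remaining lags stay at or below 0.35. The elevated value at lag 1 (0.35), dropping to 0.05 at lag 2, reflects decaying short-term dependence rather than seasonality.
The dominant spike at lag 7 indicates a seasonal period of 7.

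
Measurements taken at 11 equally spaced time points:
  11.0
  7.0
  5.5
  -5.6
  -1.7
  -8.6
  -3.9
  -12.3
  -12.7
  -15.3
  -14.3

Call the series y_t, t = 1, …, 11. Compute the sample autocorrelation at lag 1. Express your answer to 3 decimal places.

Mean ȳ = (11.0 + 7.0 + 5.5 − 5.6 − 1.7 − 8.6 − 3.9 − 12.3 − 12.7 − 15.3 − 14.3)/11 = -4.6273
Numerator Σ_{t=1}^{10}(y_t−ȳ)(y_{t+1}−ȳ) = 517.9902
Denominator Σ(y_t−ȳ)² = 839.3018
r_1 = 517.9902 / 839.3018 = 0.617

0.617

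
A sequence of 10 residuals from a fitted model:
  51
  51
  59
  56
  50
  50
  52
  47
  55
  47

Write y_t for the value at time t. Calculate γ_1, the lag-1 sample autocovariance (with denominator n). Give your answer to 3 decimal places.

-1.124

Mean ȳ = (51 + 51 + 59 + 56 + 50 + 50 + 52 + 47 + 55 + 47)/10 = 51.8000
Σ_{t=1}^{9}(y_t−ȳ)(y_{t+1}−ȳ) = -11.2400
γ_1 = -11.2400 / 10 = -1.124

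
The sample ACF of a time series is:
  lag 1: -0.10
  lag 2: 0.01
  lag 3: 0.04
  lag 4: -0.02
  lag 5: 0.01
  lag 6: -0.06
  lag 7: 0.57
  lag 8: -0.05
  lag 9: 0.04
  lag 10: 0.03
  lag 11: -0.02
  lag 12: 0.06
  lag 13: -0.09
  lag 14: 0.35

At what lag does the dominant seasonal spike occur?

The largest autocorrelation is r_7 = 0.57, with a weaker echo at lag 14 (0.35); the remaining lags stay at or below 0.06.
The dominant spike at lag 7 indicates a seasonal period of 7.

7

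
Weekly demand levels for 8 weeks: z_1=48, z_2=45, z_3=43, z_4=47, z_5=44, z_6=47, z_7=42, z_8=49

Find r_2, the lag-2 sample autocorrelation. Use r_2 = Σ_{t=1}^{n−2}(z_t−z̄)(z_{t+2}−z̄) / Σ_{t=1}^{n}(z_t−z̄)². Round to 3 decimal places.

0.219

Mean z̄ = (48 + 45 + 43 + 47 + 44 + 47 + 42 + 49)/8 = 45.6250
Deviations from mean: 2.3750, -0.6250, -2.6250, 1.3750, -1.6250, 1.3750, -3.6250, 3.3750
Σ(z_t−z̄)(z_{t+2}−z̄) = (-6.2344) + (-0.8594) + (4.2656) + (1.8906) + (5.8906) + (4.6406) = 9.5938
Denominator Σ(z_t−z̄)² = 43.8750
r_2 = 9.5938 / 43.8750 = 0.219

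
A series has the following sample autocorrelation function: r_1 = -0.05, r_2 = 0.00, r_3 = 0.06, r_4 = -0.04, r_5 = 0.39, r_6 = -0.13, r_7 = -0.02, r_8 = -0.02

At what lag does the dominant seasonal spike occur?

5

The largest autocorrelation is r_5 = 0.39; the remaining lags stay at or below 0.06.
The dominant spike at lag 5 indicates a seasonal period of 5.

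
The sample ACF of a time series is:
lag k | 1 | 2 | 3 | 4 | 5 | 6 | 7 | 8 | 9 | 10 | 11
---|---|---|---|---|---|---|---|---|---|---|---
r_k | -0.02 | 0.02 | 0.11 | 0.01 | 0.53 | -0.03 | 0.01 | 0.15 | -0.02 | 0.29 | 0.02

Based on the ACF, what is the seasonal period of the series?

5

The largest autocorrelation is r_5 = 0.53, with a weaker echo at lag 10 (0.29); the remaining lags stay at or below 0.15.
The dominant spike at lag 5 indicates a seasonal period of 5.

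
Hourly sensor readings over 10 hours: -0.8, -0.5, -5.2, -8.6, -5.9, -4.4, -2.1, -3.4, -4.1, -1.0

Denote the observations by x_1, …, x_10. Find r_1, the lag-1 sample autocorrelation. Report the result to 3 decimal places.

0.378

Mean x̄ = (-0.8 − 0.5 − 5.2 − 8.6 − 5.9 − 4.4 − 2.1 − 3.4 − 4.1 − 1.0)/10 = -3.6000
Numerator Σ_{t=1}^{9}(x_t−x̄)(x_{t+1}−x̄) = 22.7600
Denominator Σ(x_t−x̄)² = 60.2400
r_1 = 22.7600 / 60.2400 = 0.378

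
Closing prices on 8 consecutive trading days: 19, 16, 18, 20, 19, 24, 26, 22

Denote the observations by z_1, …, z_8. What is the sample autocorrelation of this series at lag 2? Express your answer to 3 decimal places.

0.066

Mean z̄ = (19 + 16 + 18 + 20 + 19 + 24 + 26 + 22)/8 = 20.5000
Deviations from mean: -1.5000, -4.5000, -2.5000, -0.5000, -1.5000, 3.5000, 5.5000, 1.5000
Σ(z_t−z̄)(z_{t+2}−z̄) = (3.7500) + (2.2500) + (3.7500) + (-1.7500) + (-8.2500) + (5.2500) = 5.0000
Denominator Σ(z_t−z̄)² = 76.0000
r_2 = 5.0000 / 76.0000 = 0.066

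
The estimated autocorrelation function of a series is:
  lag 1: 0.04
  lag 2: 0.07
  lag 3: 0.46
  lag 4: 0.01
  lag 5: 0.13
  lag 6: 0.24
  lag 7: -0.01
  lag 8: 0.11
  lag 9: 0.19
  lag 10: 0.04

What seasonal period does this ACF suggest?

The largest autocorrelation is r_3 = 0.46, with weaker echoes at lags 6 (0.24) and 9 (0.19); the remaining lags stay at or below 0.13.
The dominant spike at lag 3 indicates a seasonal period of 3.

3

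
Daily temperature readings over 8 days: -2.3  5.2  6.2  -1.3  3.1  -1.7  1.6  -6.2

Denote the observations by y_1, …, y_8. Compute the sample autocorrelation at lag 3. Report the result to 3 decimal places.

-0.120

Mean ȳ = (-2.3 + 5.2 + 6.2 − 1.3 + 3.1 − 1.7 + 1.6 − 6.2)/8 = 0.5750
Σ(y_t−ȳ)(y_{t+3}−ȳ) = (5.3906) + (11.6781) + (-12.7969) + (-1.9219) + (-17.1069) = -14.7569
Denominator Σ(y_t−ȳ)² = 123.3150
r_3 = -14.7569 / 123.3150 = -0.120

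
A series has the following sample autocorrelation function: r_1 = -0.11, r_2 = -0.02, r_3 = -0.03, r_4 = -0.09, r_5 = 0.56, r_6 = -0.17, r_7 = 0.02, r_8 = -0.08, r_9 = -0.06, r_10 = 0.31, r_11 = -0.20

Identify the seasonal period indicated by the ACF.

5

The largest autocorrelation is r_5 = 0.56, with a weaker echo at lag 10 (0.31); the remaining lags stay at or below 0.02.
The dominant spike at lag 5 indicates a seasonal period of 5.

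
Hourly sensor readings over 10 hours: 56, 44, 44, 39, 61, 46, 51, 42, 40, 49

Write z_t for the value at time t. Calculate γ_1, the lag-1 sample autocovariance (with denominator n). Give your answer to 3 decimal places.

-12.124

Mean z̄ = (56 + 44 + 44 + 39 + 61 + 46 + 51 + 42 + 40 + 49)/10 = 47.2000
Σ_{t=1}^{9}(z_t−z̄)(z_{t+1}−z̄) = -121.2400
γ_1 = -121.2400 / 10 = -12.124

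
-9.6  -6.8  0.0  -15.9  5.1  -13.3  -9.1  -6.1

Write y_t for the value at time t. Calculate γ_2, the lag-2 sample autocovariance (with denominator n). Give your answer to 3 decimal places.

Mean ȳ = (-9.6 − 6.8 + 0.0 − 15.9 + 5.1 − 13.3 − 9.1 − 6.1)/8 = -6.9625
Σ_{t=1}^{6}(y_t−ȳ)(y_{t+2}−ȳ) = 89.5609
γ_2 = 89.5609 / 8 = 11.195

11.195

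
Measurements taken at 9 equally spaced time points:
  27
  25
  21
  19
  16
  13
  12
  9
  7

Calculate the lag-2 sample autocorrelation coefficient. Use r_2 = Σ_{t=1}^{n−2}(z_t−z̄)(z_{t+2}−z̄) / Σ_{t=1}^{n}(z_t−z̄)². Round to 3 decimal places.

Mean z̄ = (27 + 25 + 21 + 19 + 16 + 13 + 12 + 9 + 7)/9 = 16.5556
Σ(z_t−z̄)(z_{t+2}−z̄) = (46.4198) + (20.6420) + (-2.4691) + (-8.6914) + (2.5309) + (26.8642) + (43.5309) = 128.8272
Denominator Σ(z_t−z̄)² = 388.2222
r_2 = 128.8272 / 388.2222 = 0.332

0.332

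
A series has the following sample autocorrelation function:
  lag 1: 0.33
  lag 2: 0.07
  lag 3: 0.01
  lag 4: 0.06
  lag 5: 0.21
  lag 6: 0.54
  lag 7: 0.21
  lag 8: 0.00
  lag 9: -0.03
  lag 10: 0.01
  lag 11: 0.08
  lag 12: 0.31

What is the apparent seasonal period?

The largest autocorrelation is r_6 = 0.54; the remaining lags stay at or below 0.33. The elevated value at lag 1 (0.33), dropping to 0.07 at lag 2, reflects decaying short-term dependence rather than seasonality.
The dominant spike at lag 6 indicates a seasonal period of 6.

6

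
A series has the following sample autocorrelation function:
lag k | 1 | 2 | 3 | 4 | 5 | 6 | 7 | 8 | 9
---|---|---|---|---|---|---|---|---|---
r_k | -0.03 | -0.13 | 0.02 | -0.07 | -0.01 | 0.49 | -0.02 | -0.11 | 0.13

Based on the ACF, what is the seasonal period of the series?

6

The largest autocorrelation is r_6 = 0.49; the remaining lags stay at or below 0.13.
The dominant spike at lag 6 indicates a seasonal period of 6.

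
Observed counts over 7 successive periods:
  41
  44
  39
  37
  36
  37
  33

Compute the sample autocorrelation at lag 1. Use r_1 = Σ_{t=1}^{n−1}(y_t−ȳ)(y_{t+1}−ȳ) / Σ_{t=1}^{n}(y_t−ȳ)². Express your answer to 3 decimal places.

Mean ȳ = (41 + 44 + 39 + 37 + 36 + 37 + 33)/7 = 38.1429
Deviations from mean: 2.8571, 5.8571, 0.8571, -1.1429, -2.1429, -1.1429, -5.1429
Numerator Σ_{t=1}^{6}(y_t−ȳ)(y_{t+1}−ȳ) = 31.5510
Denominator Σ(y_t−ȳ)² = 76.8571
r_1 = 31.5510 / 76.8571 = 0.411

0.411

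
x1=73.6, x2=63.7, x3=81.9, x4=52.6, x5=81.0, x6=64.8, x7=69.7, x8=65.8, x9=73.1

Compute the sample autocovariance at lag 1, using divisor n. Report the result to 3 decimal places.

-63.125

Mean x̄ = (73.6 + 63.7 + 81.9 + 52.6 + 81.0 + 64.8 + 69.7 + 65.8 + 73.1)/9 = 69.5778
Σ_{t=1}^{8}(x_t−x̄)(x_{t+1}−x̄) = -568.1216
γ_1 = -568.1216 / 9 = -63.125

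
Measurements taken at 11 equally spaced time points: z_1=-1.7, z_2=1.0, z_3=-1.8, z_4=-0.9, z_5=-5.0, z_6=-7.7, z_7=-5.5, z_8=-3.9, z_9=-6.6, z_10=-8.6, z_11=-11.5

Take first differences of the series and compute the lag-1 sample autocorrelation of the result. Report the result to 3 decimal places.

-0.150

First differences Δz: 2.7, -2.8, 0.9, -4.1, -2.7, 2.2, 1.6, -2.7, -2.0, -2.9
Mean of differences = -0.9800
Numerator Σ(Δz_t−Δz̄)(Δz_{t+1}−Δz̄) = -8.6084
Denominator Σ(Δz_t−Δz̄)² = 57.5360
r_1(Δz) = -8.6084 / 57.5360 = -0.150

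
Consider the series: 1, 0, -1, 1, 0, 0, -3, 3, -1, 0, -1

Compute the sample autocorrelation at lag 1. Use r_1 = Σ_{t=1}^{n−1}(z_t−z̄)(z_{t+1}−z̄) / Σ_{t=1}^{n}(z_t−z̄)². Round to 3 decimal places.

Mean z̄ = (1 + 0 − 1 + 1 + 0 + 0 − 3 + 3 − 1 + 0 − 1)/11 = -0.0909
Numerator Σ_{t=1}^{10}(z_t−z̄)(z_{t+1}−z̄) = -13.0992
Denominator Σ(z_t−z̄)² = 22.9091
r_1 = -13.0992 / 22.9091 = -0.572

-0.572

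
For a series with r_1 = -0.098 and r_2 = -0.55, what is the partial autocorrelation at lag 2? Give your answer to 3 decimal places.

-0.565

φ_{22} = (r_2 − r_1²) / (1 − r_1²)
r_1² = (-0.098)² = 0.009604
Numerator = -0.55 − 0.0096 = -0.5596; denominator = 1 − 0.0096 = 0.9904
φ_{22} = -0.5596 / 0.9904 = -0.565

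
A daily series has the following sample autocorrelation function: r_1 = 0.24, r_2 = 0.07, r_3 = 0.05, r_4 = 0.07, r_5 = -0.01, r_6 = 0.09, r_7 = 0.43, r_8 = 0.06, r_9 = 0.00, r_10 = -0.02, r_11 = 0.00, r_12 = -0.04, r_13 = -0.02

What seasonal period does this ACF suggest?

7

The largest autocorrelation is r_7 = 0.43; the remaining lags stay at or below 0.24. The elevated value at lag 1 (0.24), dropping to 0.07 at lag 2, reflects decaying short-term dependence rather than seasonality.
The dominant spike at lag 7 indicates a seasonal period of 7.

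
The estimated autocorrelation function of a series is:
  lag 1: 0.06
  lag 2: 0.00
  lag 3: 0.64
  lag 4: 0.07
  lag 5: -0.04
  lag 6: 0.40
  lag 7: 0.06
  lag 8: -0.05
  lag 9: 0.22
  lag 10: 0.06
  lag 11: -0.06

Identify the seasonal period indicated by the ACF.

3

The largest autocorrelation is r_3 = 0.64, with weaker echoes at lags 6 (0.40) and 9 (0.22); the remaining lags stay at or below 0.07.
The dominant spike at lag 3 indicates a seasonal period of 3.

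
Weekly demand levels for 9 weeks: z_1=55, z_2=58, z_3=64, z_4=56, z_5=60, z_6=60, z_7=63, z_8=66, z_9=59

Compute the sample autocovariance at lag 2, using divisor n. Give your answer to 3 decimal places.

Mean z̄ = (55 + 58 + 64 + 56 + 60 + 60 + 63 + 66 + 59)/9 = 60.1111
Σ_{t=1}^{7}(z_t−z̄)(z_{t+2}−z̄) = -15.3580
γ_2 = -15.3580 / 9 = -1.706

-1.706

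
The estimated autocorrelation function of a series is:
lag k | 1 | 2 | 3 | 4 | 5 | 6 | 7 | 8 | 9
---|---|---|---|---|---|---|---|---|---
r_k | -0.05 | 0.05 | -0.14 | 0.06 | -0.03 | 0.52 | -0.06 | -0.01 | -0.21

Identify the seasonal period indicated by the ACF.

The largest autocorrelation is r_6 = 0.52; the remaining lags stay at or below 0.06.
The dominant spike at lag 6 indicates a seasonal period of 6.

6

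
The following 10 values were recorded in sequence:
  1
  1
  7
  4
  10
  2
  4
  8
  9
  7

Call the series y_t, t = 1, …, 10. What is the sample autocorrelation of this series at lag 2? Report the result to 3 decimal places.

Mean ȳ = (1 + 1 + 7 + 4 + 10 + 2 + 4 + 8 + 9 + 7)/10 = 5.3000
Numerator Σ_{t=1}^{8}(y_t−ȳ)(y_{t+2}−ȳ) = -4.6800
Denominator Σ(y_t−ȳ)² = 100.1000
r_2 = -4.6800 / 100.1000 = -0.047

-0.047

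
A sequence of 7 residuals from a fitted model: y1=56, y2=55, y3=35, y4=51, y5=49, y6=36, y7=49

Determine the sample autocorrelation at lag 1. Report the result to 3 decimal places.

-0.243

Mean ȳ = (56 + 55 + 35 + 51 + 49 + 36 + 49)/7 = 47.2857
Numerator Σ_{t=1}^{6}(y_t−ȳ)(y_{t+1}−ȳ) = -105.5102
Denominator Σ(y_t−ȳ)² = 433.4286
r_1 = -105.5102 / 433.4286 = -0.243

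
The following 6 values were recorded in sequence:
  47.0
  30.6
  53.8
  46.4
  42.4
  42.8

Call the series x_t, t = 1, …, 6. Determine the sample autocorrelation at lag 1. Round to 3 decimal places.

Mean x̄ = (47.0 + 30.6 + 53.8 + 46.4 + 42.4 + 42.8)/6 = 43.8333
Σ(x_t−x̄)(x_{t+1}−x̄) = (-41.9056) + (-131.8922) + (25.5811) + (-3.6789) + (1.4811) = -150.4144
Denominator Σ(x_t−x̄)² = 294.1933
r_1 = -150.4144 / 294.1933 = -0.511

-0.511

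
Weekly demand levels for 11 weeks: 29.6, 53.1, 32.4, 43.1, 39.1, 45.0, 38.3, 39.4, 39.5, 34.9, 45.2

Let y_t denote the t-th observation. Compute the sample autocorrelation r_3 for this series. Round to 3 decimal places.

Mean ȳ = (29.6 + 53.1 + 32.4 + 43.1 + 39.1 + 45.0 + 38.3 + 39.4 + 39.5 + 34.9 + 45.2)/11 = 39.9636
Numerator Σ_{t=1}^{8}(y_t−ȳ)(y_{t+3}−ȳ) = -83.5358
Denominator Σ(y_t−ȳ)² = 429.4855
r_3 = -83.5358 / 429.4855 = -0.195

-0.195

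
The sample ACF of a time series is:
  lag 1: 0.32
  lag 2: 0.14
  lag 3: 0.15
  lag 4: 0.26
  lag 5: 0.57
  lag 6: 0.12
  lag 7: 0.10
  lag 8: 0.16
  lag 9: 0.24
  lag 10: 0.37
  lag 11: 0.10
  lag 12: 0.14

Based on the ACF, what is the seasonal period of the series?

The largest autocorrelation is r_5 = 0.57, with a weaker echo at lag 10 (0.37); the remaining lags stay at or below 0.32. The elevated value at lag 1 (0.32), dropping to 0.14 at lag 2, reflects decaying short-term dependence rather than seasonality.
The dominant spike at lag 5 indicates a seasonal period of 5.

5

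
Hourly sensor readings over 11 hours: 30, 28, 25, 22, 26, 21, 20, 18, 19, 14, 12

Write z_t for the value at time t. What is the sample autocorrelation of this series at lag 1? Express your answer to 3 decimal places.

0.586

Mean z̄ = (30 + 28 + 25 + 22 + 26 + 21 + 20 + 18 + 19 + 14 + 12)/11 = 21.3636
Numerator Σ_{t=1}^{10}(z_t−z̄)(z_{t+1}−z̄) = 184.4132
Denominator Σ(z_t−z̄)² = 314.5455
r_1 = 184.4132 / 314.5455 = 0.586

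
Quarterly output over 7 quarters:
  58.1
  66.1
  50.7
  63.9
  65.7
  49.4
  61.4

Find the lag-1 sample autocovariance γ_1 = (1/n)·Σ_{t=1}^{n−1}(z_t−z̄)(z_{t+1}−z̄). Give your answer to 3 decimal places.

Mean z̄ = (58.1 + 66.1 + 50.7 + 63.9 + 65.7 + 49.4 + 61.4)/7 = 59.3286
Deviations: -1.2286, 6.7714, -8.6286, 4.5714, 6.3714, -9.9286, 2.0714
Σ_{t=1}^{6}(z_t−z̄)(z_{t+1}−z̄) = -160.8908
γ_1 = -160.8908 / 7 = -22.984

-22.984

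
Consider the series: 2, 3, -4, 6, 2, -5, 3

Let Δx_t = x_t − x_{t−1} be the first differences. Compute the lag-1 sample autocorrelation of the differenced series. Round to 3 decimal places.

First differences Δx: 1, -7, 10, -4, -7, 8
Mean of differences = 0.1667
Numerator Σ(Δx_t−Δx̄)(Δx_{t+1}−Δx̄) = -143.6944
Denominator Σ(Δx_t−Δx̄)² = 278.8333
r_1(Δx) = -143.6944 / 278.8333 = -0.515

-0.515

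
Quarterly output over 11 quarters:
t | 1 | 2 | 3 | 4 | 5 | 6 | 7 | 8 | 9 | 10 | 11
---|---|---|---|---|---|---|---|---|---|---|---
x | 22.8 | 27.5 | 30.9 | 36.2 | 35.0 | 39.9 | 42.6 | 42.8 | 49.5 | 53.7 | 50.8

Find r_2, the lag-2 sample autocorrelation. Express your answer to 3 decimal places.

Mean x̄ = (22.8 + 27.5 + 30.9 + 36.2 + 35.0 + 39.9 + 42.6 + 42.8 + 49.5 + 53.7 + 50.8)/11 = 39.2455
Numerator Σ_{t=1}^{9}(x_t−x̄)(x_{t+2}−x̄) = 398.8022
Denominator Σ(x_t−x̄)² = 977.2673
r_2 = 398.8022 / 977.2673 = 0.408

0.408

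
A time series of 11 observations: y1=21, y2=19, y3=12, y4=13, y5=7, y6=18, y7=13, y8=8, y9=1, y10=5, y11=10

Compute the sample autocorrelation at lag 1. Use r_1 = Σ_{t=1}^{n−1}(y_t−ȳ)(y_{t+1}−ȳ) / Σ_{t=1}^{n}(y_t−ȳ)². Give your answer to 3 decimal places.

Mean ȳ = (21 + 19 + 12 + 13 + 7 + 18 + 13 + 8 + 1 + 5 + 10)/11 = 11.5455
Numerator Σ_{t=1}^{10}(y_t−ȳ)(y_{t+1}−ȳ) = 159.3388
Denominator Σ(y_t−ȳ)² = 380.7273
r_1 = 159.3388 / 380.7273 = 0.419

0.419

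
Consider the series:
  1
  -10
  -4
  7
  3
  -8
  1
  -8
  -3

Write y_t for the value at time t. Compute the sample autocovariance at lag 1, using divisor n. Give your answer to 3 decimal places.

-4.753

Mean ȳ = (1 − 10 − 4 + 7 + 3 − 8 + 1 − 8 − 3)/9 = -2.3333
Σ_{t=1}^{8}(y_t−ȳ)(y_{t+1}−ȳ) = -42.7778
γ_1 = -42.7778 / 9 = -4.753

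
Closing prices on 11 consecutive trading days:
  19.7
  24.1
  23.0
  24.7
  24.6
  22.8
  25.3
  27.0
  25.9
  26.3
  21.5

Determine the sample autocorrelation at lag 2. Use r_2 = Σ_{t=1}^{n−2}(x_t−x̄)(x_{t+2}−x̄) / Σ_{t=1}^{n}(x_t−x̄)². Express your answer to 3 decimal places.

0.090

Mean x̄ = (19.7 + 24.1 + 23.0 + 24.7 + 24.6 + 22.8 + 25.3 + 27.0 + 25.9 + 26.3 + 21.5)/11 = 24.0818
Numerator Σ_{t=1}^{9}(x_t−x̄)(x_{t+2}−x̄) = 4.2830
Denominator Σ(x_t−x̄)² = 47.5564
r_2 = 4.2830 / 47.5564 = 0.090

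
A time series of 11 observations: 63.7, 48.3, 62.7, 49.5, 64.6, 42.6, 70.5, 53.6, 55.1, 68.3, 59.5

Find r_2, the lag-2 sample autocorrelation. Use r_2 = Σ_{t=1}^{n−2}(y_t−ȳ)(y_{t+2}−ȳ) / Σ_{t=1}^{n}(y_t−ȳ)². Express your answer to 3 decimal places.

Mean ȳ = (63.7 + 48.3 + 62.7 + 49.5 + 64.6 + 42.6 + 70.5 + 53.6 + 55.1 + 68.3 + 59.5)/11 = 58.0364
Numerator Σ_{t=1}^{9}(y_t−ȳ)(y_{t+2}−ȳ) = 335.7664
Denominator Σ(y_t−ȳ)² = 793.9855
r_2 = 335.7664 / 793.9855 = 0.423

0.423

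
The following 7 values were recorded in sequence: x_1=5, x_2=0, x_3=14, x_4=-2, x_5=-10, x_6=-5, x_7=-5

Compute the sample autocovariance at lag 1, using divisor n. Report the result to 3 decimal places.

9.362

Mean x̄ = (5 + 0 + 14 − 2 − 10 − 5 − 5)/7 = -0.4286
Σ_{t=1}^{6}(x_t−x̄)(x_{t+1}−x̄) = 65.5306
γ_1 = 65.5306 / 7 = 9.362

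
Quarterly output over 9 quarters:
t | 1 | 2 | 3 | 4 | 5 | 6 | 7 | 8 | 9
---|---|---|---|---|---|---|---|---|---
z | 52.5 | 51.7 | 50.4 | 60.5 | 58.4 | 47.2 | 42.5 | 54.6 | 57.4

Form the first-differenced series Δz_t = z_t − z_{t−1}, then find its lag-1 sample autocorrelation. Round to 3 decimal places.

0.043

First differences Δz: -0.8, -1.3, 10.1, -2.1, -11.2, -4.7, 12.1, 2.8
Mean of differences = 0.6125
Numerator Σ(Δz_t−Δz̄)(Δz_{t+1}−Δz̄) = 17.7186
Denominator Σ(Δz_t−Δz̄)² = 407.5288
r_1(Δz) = 17.7186 / 407.5288 = 0.043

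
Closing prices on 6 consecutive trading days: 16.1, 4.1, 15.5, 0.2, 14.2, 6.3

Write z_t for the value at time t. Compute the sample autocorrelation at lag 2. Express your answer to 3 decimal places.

Mean z̄ = (16.1 + 4.1 + 15.5 + 0.2 + 14.2 + 6.3)/6 = 9.4000
Numerator Σ_{t=1}^{4}(z_t−z̄)(z_{t+2}−z̄) = 147.4300
Denominator Σ(z_t−z̄)² = 227.4800
r_2 = 147.4300 / 227.4800 = 0.648

0.648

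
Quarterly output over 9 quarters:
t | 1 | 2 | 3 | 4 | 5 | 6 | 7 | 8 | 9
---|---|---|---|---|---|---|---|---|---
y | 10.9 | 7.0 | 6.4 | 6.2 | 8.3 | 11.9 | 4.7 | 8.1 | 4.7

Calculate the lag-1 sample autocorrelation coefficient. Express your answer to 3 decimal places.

-0.255

Mean ȳ = (10.9 + 7.0 + 6.4 + 6.2 + 8.3 + 11.9 + 4.7 + 8.1 + 4.7)/9 = 7.5778
Numerator Σ_{t=1}^{8}(y_t−ȳ)(y_{t+1}−ȳ) = -12.9338
Denominator Σ(y_t−ȳ)² = 50.6956
r_1 = -12.9338 / 50.6956 = -0.255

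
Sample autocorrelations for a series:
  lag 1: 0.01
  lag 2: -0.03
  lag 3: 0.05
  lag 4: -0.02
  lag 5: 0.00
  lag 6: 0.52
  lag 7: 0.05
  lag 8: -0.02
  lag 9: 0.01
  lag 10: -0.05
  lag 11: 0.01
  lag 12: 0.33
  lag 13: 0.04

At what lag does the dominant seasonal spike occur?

The largest autocorrelation is r_6 = 0.52, with a weaker echo at lag 12 (0.33); the remaining lags stay at or below 0.05.
The dominant spike at lag 6 indicates a seasonal period of 6.

6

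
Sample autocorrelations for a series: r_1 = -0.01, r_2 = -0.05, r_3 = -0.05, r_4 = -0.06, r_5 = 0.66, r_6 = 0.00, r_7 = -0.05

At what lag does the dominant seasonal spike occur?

The largest autocorrelation is r_5 = 0.66; the remaining lags stay at or below 0.00.
The dominant spike at lag 5 indicates a seasonal period of 5.

5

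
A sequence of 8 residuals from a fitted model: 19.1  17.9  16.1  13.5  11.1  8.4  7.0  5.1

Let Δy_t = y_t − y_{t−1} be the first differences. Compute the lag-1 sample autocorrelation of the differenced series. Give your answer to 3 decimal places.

0.097

First differences Δy: -1.2, -1.8, -2.6, -2.4, -2.7, -1.4, -1.9
Mean of differences = -2.0000
Numerator Σ(Δy_t−Δȳ)(Δy_{t+1}−Δȳ) = 0.2000
Denominator Σ(Δy_t−Δȳ)² = 2.0600
r_1(Δy) = 0.2000 / 2.0600 = 0.097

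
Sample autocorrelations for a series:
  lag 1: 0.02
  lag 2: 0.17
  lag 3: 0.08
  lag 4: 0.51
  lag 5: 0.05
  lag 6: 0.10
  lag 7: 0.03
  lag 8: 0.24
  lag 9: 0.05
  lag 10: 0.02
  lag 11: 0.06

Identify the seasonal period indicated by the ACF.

The largest autocorrelation is r_4 = 0.51, with a weaker echo at lag 8 (0.24); the remaining lags stay at or below 0.17.
The dominant spike at lag 4 indicates a seasonal period of 4.

4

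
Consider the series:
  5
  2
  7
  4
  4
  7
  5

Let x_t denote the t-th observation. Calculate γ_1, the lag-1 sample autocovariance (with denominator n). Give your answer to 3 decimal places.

Mean x̄ = (5 + 2 + 7 + 4 + 4 + 7 + 5)/7 = 4.8571
Σ_{t=1}^{6}(x_t−x̄)(x_{t+1}−x̄) = -9.1633
γ_1 = -9.1633 / 7 = -1.309

-1.309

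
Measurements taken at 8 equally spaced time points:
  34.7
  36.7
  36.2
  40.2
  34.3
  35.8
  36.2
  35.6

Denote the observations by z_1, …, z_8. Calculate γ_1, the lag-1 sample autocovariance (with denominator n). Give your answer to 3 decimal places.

Mean z̄ = (34.7 + 36.7 + 36.2 + 40.2 + 34.3 + 35.8 + 36.2 + 35.6)/8 = 36.2125
Σ_{t=1}^{7}(z_t−z̄)(z_{t+1}−z̄) = -7.6177
γ_1 = -7.6177 / 8 = -0.952

-0.952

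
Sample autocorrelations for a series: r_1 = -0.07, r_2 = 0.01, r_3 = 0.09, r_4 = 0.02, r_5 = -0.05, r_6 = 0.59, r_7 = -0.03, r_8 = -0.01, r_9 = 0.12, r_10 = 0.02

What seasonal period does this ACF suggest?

6

The largest autocorrelation is r_6 = 0.59; the remaining lags stay at or below 0.12.
The dominant spike at lag 6 indicates a seasonal period of 6.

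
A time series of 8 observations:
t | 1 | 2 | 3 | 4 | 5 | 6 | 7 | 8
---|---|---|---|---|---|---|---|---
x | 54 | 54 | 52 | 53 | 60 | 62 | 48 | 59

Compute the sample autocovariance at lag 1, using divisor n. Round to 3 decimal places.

-5.227

Mean x̄ = (54 + 54 + 52 + 53 + 60 + 62 + 48 + 59)/8 = 55.2500
Deviations: -1.2500, -1.2500, -3.2500, -2.2500, 4.7500, 6.7500, -7.2500, 3.7500
Σ_{t=1}^{7}(x_t−x̄)(x_{t+1}−x̄) = -41.8125
γ_1 = -41.8125 / 8 = -5.227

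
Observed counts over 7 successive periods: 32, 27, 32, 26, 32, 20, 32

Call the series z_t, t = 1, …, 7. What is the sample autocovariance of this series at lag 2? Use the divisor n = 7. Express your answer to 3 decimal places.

Mean z̄ = (32 + 27 + 32 + 26 + 32 + 20 + 32)/7 = 28.7143
Deviations: 3.2857, -1.7143, 3.2857, -2.7143, 3.2857, -8.7143, 3.2857
Σ_{t=1}^{5}(z_t−z̄)(z_{t+2}−z̄) = 60.6939
γ_2 = 60.6939 / 7 = 8.671

8.671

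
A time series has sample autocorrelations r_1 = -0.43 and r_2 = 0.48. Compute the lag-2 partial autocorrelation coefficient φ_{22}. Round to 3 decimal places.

0.362

φ_{22} = (r_2 − r_1²) / (1 − r_1²)
r_1² = (-0.43)² = 0.1849
Numerator = 0.48 − 0.1849 = 0.2951; denominator = 1 − 0.1849 = 0.8151
φ_{22} = 0.2951 / 0.8151 = 0.362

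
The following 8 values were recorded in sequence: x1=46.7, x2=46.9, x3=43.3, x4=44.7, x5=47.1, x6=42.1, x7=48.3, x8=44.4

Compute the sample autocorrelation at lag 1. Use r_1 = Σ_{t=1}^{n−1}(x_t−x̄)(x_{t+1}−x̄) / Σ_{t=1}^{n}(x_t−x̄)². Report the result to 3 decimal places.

Mean x̄ = (46.7 + 46.9 + 43.3 + 44.7 + 47.1 + 42.1 + 48.3 + 44.4)/8 = 45.4375
Deviations from mean: 1.2625, 1.4625, -2.1375, -0.7375, 1.6625, -3.3375, 2.8625, -1.0375
Numerator Σ_{t=1}^{7}(x_t−x̄)(x_{t+1}−x̄) = -19.0014
Denominator Σ(x_t−x̄)² = 32.0188
r_1 = -19.0014 / 32.0188 = -0.593

-0.593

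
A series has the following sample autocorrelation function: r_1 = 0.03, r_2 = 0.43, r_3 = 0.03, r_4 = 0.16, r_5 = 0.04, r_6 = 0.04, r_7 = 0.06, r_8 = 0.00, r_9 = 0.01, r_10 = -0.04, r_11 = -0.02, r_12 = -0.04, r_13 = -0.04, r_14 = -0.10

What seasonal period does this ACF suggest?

2

The largest autocorrelation is r_2 = 0.43, with a weaker echo at lag 4 (0.16); the remaining lags stay at or below 0.06.
The dominant spike at lag 2 indicates a seasonal period of 2.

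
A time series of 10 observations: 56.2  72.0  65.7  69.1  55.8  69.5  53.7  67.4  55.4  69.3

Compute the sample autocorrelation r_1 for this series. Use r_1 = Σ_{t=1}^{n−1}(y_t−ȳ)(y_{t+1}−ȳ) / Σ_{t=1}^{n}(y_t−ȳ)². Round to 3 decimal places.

Mean ȳ = (56.2 + 72.0 + 65.7 + 69.1 + 55.8 + 69.5 + 53.7 + 67.4 + 55.4 + 69.3)/10 = 63.4100
Numerator Σ_{t=1}^{9}(y_t−ȳ)(y_{t+1}−ȳ) = -295.8941
Denominator Σ(y_t−ȳ)² = 467.4490
r_1 = -295.8941 / 467.4490 = -0.633

-0.633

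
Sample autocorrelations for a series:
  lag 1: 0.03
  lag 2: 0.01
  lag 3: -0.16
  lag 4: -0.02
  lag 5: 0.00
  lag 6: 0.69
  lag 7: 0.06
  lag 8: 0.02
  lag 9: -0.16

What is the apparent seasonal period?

6

The largest autocorrelation is r_6 = 0.69; the remaining lags stay at or below 0.06.
The dominant spike at lag 6 indicates a seasonal period of 6.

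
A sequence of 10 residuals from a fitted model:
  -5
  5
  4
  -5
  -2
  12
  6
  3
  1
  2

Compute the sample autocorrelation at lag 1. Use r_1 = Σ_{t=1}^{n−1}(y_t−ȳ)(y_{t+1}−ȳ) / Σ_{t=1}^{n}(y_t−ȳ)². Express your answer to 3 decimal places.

Mean ȳ = (-5 + 5 + 4 − 5 − 2 + 12 + 6 + 3 + 1 + 2)/10 = 2.1000
Numerator Σ_{t=1}^{9}(y_t−ȳ)(y_{t+1}−ȳ) = 1.1900
Denominator Σ(y_t−ȳ)² = 244.9000
r_1 = 1.1900 / 244.9000 = 0.005

0.005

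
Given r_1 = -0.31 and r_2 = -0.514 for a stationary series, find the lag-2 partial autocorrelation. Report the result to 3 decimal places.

φ_{22} = (r_2 − r_1²) / (1 − r_1²)
r_1² = (-0.31)² = 0.0961
Numerator = -0.514 − 0.0961 = -0.6101; denominator = 1 − 0.0961 = 0.9039
φ_{22} = -0.6101 / 0.9039 = -0.675

-0.675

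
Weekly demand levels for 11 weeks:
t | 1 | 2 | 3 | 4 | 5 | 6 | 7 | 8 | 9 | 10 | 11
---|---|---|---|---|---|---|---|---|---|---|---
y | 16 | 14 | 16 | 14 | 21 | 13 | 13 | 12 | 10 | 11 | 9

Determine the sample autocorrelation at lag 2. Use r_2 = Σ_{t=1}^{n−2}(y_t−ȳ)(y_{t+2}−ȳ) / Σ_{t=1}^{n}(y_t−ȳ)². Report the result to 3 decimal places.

Mean ȳ = (16 + 14 + 16 + 14 + 21 + 13 + 13 + 12 + 10 + 11 + 9)/11 = 13.5455
Numerator Σ_{t=1}^{9}(y_t−ȳ)(y_{t+2}−ȳ) = 43.0413
Denominator Σ(y_t−ȳ)² = 110.7273
r_2 = 43.0413 / 110.7273 = 0.389

0.389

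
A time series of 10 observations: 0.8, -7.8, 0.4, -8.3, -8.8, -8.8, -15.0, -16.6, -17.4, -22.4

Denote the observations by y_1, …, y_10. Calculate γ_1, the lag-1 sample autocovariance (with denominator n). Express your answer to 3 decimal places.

Mean ȳ = (0.8 − 7.8 + 0.4 − 8.3 − 8.8 − 8.8 − 15.0 − 16.6 − 17.4 − 22.4)/10 = -10.3900
Σ_{t=1}^{9}(y_t−ȳ)(y_{t+1}−ȳ) = 234.3509
γ_1 = 234.3509 / 10 = 23.435

23.435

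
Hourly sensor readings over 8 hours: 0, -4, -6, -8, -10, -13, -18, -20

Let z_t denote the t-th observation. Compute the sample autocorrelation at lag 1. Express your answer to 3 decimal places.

Mean z̄ = (0 − 4 − 6 − 8 − 10 − 13 − 18 − 20)/8 = -9.8750
Numerator Σ_{t=1}^{7}(z_t−z̄)(z_{t+1}−z̄) = 195.8594
Denominator Σ(z_t−z̄)² = 328.8750
r_1 = 195.8594 / 328.8750 = 0.596

0.596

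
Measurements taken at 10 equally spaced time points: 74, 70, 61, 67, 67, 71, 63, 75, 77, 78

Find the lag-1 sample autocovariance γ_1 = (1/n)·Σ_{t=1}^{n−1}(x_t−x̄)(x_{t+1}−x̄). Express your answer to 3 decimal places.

Mean x̄ = (74 + 70 + 61 + 67 + 67 + 71 + 63 + 75 + 77 + 78)/10 = 70.3000
Σ_{t=1}^{9}(x_t−x̄)(x_{t+1}−x̄) = 84.6100
γ_1 = 84.6100 / 10 = 8.461

8.461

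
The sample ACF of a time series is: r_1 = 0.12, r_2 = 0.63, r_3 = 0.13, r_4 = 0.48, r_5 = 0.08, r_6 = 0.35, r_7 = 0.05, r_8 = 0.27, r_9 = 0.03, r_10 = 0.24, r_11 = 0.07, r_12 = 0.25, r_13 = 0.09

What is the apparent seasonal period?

The largest autocorrelation is r_2 = 0.63, with weaker echoes at lags 4 (0.48), 6 (0.35), 8 (0.27), 10 (0.24) and 12 (0.25); the remaining lags stay at or below 0.13.
The dominant spike at lag 2 indicates a seasonal period of 2.

2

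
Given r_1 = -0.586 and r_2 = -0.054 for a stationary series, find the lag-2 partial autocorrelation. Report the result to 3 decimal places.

-0.605

φ_{22} = (r_2 − r_1²) / (1 − r_1²)
r_1² = (-0.586)² = 0.343396
Numerator = -0.054 − 0.3434 = -0.3974; denominator = 1 − 0.3434 = 0.6566
φ_{22} = -0.3974 / 0.6566 = -0.605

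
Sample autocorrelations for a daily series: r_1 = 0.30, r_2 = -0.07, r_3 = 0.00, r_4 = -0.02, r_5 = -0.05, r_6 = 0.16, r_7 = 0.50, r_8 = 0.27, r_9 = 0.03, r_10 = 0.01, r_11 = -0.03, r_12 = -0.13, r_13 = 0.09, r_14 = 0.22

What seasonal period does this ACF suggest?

The largest autocorrelation is r_7 = 0.50; the remaining lags stay at or below 0.30.
The dominant spike at lag 7 indicates a seasonal period of 7.

7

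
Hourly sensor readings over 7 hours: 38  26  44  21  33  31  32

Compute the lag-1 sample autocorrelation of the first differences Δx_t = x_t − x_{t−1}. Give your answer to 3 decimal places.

-0.814

First differences Δx: -12, 18, -23, 12, -2, 1
Mean of differences = -1.0000
Numerator Σ(Δx_t−Δx̄)(Δx_{t+1}−Δx̄) = -928.0000
Denominator Σ(Δx_t−Δx̄)² = 1140.0000
r_1(Δx) = -928.0000 / 1140.0000 = -0.814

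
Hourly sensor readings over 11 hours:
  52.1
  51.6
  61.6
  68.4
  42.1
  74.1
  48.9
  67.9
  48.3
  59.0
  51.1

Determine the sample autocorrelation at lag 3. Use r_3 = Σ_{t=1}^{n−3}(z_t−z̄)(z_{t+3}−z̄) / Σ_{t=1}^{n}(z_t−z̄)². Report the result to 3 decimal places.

Mean z̄ = (52.1 + 51.6 + 61.6 + 68.4 + 42.1 + 74.1 + 48.9 + 67.9 + 48.3 + 59.0 + 51.1)/11 = 56.8273
Numerator Σ_{t=1}^{8}(z_t−z̄)(z_{t+3}−z̄) = -378.0268
Denominator Σ(z_t−z̄)² = 1017.3018
r_3 = -378.0268 / 1017.3018 = -0.372

-0.372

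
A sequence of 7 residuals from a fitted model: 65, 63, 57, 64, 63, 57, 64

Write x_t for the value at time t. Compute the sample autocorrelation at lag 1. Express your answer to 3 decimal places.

Mean x̄ = (65 + 63 + 57 + 64 + 63 + 57 + 64)/7 = 61.8571
Σ(x_t−x̄)(x_{t+1}−x̄) = (3.5918) + (-5.5510) + (-10.4082) + (2.4490) + (-5.5510) + (-10.4082) = -25.8776
Denominator Σ(x_t−x̄)² = 68.8571
r_1 = -25.8776 / 68.8571 = -0.376

-0.376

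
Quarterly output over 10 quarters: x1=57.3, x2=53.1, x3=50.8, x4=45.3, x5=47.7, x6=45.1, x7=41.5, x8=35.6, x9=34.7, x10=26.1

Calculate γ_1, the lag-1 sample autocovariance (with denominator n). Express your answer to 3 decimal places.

Mean x̄ = (57.3 + 53.1 + 50.8 + 45.3 + 47.7 + 45.1 + 41.5 + 35.6 + 34.7 + 26.1)/10 = 43.7200
Σ_{t=1}^{9}(x_t−x̄)(x_{t+1}−x̄) = 463.8956
γ_1 = 463.8956 / 10 = 46.390

46.390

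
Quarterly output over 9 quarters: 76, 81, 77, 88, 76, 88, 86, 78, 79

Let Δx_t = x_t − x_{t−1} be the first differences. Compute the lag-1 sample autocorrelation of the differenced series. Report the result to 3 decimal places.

-0.686

First differences Δx: 5, -4, 11, -12, 12, -2, -8, 1
Mean of differences = 0.3750
Numerator Σ(Δx_t−Δx̄)(Δx_{t+1}−Δx̄) = -355.0156
Denominator Σ(Δx_t−Δx̄)² = 517.8750
r_1(Δx) = -355.0156 / 517.8750 = -0.686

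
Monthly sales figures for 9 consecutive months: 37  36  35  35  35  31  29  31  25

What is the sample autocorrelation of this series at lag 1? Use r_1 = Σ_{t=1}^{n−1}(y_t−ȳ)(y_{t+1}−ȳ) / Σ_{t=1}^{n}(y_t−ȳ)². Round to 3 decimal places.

0.437

Mean ȳ = (37 + 36 + 35 + 35 + 35 + 31 + 29 + 31 + 25)/9 = 32.6667
Numerator Σ_{t=1}^{8}(y_t−ȳ)(y_{t+1}−ȳ) = 54.2222
Denominator Σ(y_t−ȳ)² = 124.0000
r_1 = 54.2222 / 124.0000 = 0.437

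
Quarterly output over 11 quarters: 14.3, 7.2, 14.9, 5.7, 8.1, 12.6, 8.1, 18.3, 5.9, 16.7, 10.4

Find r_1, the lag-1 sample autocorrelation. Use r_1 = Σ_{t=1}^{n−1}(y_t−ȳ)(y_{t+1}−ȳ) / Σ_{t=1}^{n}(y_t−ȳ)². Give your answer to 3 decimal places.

-0.663

Mean ȳ = (14.3 + 7.2 + 14.9 + 5.7 + 8.1 + 12.6 + 8.1 + 18.3 + 5.9 + 16.7 + 10.4)/11 = 11.1091
Numerator Σ_{t=1}^{10}(y_t−ȳ)(y_{t+1}−ȳ) = -132.6783
Denominator Σ(y_t−ȳ)² = 200.0291
r_1 = -132.6783 / 200.0291 = -0.663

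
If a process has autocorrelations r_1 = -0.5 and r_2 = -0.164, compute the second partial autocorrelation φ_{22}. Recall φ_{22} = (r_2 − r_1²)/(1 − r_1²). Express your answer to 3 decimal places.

φ_{22} = (r_2 − r_1²) / (1 − r_1²)
r_1² = (-0.5)² = 0.25
Numerator = -0.164 − 0.2500 = -0.4140; denominator = 1 − 0.2500 = 0.7500
φ_{22} = -0.4140 / 0.7500 = -0.552

-0.552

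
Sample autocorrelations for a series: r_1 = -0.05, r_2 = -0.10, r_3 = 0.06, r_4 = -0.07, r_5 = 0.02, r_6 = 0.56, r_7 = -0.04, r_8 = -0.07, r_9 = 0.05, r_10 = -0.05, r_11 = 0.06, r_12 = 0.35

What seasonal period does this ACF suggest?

The largest autocorrelation is r_6 = 0.56, with a weaker echo at lag 12 (0.35); the remaining lags stay at or below 0.06.
The dominant spike at lag 6 indicates a seasonal period of 6.

6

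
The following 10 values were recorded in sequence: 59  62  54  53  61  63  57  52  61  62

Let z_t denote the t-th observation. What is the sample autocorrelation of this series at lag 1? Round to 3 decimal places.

Mean z̄ = (59 + 62 + 54 + 53 + 61 + 63 + 57 + 52 + 61 + 62)/10 = 58.4000
Numerator Σ_{t=1}^{9}(z_t−z̄)(z_{t+1}−z̄) = 3.2400
Denominator Σ(z_t−z̄)² = 152.4000
r_1 = 3.2400 / 152.4000 = 0.021

0.021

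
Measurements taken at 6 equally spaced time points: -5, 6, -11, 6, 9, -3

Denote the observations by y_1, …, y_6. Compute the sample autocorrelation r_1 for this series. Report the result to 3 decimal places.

-0.450

Mean ȳ = (-5 + 6 − 11 + 6 + 9 − 3)/6 = 0.3333
Σ(y_t−ȳ)(y_{t+1}−ȳ) = (-30.2222) + (-64.2222) + (-64.2222) + (49.1111) + (-28.8889) = -138.4444
Denominator Σ(y_t−ȳ)² = 307.3333
r_1 = -138.4444 / 307.3333 = -0.450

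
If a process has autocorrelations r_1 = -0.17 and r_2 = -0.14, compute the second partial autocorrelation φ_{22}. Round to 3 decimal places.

-0.174

φ_{22} = (r_2 − r_1²) / (1 − r_1²)
r_1² = (-0.17)² = 0.0289
Numerator = -0.14 − 0.0289 = -0.1689; denominator = 1 − 0.0289 = 0.9711
φ_{22} = -0.1689 / 0.9711 = -0.174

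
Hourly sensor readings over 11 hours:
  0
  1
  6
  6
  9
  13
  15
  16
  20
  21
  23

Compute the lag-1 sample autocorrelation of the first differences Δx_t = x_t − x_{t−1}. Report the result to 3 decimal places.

-0.593

First differences Δx: 1, 5, 0, 3, 4, 2, 1, 4, 1, 2
Mean of differences = 2.3000
Numerator Σ(Δx_t−Δx̄)(Δx_{t+1}−Δx̄) = -14.2900
Denominator Σ(Δx_t−Δx̄)² = 24.1000
r_1(Δx) = -14.2900 / 24.1000 = -0.593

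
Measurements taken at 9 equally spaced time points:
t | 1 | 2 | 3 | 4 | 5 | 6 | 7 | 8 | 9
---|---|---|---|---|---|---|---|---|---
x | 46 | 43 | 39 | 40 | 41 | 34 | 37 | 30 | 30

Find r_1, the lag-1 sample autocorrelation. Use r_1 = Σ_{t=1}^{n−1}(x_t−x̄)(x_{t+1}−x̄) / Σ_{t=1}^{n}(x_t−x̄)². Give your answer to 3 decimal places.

0.471

Mean x̄ = (46 + 43 + 39 + 40 + 41 + 34 + 37 + 30 + 30)/9 = 37.7778
Numerator Σ_{t=1}^{8}(x_t−x̄)(x_{t+1}−x̄) = 116.5062
Denominator Σ(x_t−x̄)² = 247.5556
r_1 = 116.5062 / 247.5556 = 0.471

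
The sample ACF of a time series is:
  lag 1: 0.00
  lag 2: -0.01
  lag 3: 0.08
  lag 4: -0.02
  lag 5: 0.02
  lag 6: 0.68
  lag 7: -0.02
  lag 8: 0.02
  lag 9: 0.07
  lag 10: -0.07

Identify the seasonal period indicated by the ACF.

The largest autocorrelation is r_6 = 0.68; the remaining lags stay at or below 0.08.
The dominant spike at lag 6 indicates a seasonal period of 6.

6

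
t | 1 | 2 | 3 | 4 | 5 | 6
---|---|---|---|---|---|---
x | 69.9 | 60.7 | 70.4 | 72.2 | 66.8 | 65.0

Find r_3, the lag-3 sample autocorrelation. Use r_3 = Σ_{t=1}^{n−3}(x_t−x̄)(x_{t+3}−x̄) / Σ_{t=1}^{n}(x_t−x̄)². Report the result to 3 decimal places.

0.098

Mean x̄ = (69.9 + 60.7 + 70.4 + 72.2 + 66.8 + 65.0)/6 = 67.5000
Deviations from mean: 2.4000, -6.8000, 2.9000, 4.7000, -0.7000, -2.5000
Numerator Σ_{t=1}^{3}(x_t−x̄)(x_{t+3}−x̄) = 8.7900
Denominator Σ(x_t−x̄)² = 89.2400
r_3 = 8.7900 / 89.2400 = 0.098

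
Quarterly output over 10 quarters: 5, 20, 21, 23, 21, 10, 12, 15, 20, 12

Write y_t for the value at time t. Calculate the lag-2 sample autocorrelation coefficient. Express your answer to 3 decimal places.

Mean ȳ = (5 + 20 + 21 + 23 + 21 + 10 + 12 + 15 + 20 + 12)/10 = 15.9000
Numerator Σ_{t=1}^{8}(y_t−ȳ)(y_{t+2}−ȳ) = -69.4200
Denominator Σ(y_t−ȳ)² = 320.9000
r_2 = -69.4200 / 320.9000 = -0.216

-0.216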